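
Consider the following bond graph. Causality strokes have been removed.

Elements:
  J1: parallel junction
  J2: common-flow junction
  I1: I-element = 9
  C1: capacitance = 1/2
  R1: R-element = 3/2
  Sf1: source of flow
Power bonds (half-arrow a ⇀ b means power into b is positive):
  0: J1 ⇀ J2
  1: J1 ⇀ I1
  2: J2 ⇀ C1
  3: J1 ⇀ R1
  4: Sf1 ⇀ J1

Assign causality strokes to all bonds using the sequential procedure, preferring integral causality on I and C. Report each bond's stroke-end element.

b0 stroke→J1
b1 stroke→I1
b2 stroke→J2
b3 stroke→R1
b4 stroke→Sf1

β4 stroke→Sf1  (Sf1 (Sf) sets flow on bond)
β1 stroke→I1  (I1 integral (f out))
β2 stroke→J2  (prefer integral on C1)
β0 stroke→J1  (J2 needs exactly one f-in)
β3 stroke→R1  (J1 effort already set via bond 0)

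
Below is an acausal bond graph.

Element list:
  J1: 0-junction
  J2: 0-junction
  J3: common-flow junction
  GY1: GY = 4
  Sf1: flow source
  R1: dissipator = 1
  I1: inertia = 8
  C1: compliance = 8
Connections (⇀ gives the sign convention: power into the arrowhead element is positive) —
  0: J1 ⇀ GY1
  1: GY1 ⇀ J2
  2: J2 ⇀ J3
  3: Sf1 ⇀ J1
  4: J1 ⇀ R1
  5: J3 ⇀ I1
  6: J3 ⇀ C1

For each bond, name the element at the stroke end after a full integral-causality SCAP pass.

bond 0 →J1
bond 1 →J2
bond 2 →J3
bond 3 →Sf1
bond 4 →R1
bond 5 →I1
bond 6 →J3

β3 stroke→Sf1  (Sf1 fixes flow; stroke at Sf1)
β5 stroke→I1  (I1: I, integral causality)
β2 stroke→J3  (J3: bond 5 brought flow, rest push out)
β6 stroke→J3  (1-jn J3 has f-setter on 5)
β1 stroke→J2  (J2 needs exactly one e-in)
β0 stroke→J1  (through GY1, causality inverts; strokes same side of GY1)
β4 stroke→R1  (common-e at J1 fixed by 0)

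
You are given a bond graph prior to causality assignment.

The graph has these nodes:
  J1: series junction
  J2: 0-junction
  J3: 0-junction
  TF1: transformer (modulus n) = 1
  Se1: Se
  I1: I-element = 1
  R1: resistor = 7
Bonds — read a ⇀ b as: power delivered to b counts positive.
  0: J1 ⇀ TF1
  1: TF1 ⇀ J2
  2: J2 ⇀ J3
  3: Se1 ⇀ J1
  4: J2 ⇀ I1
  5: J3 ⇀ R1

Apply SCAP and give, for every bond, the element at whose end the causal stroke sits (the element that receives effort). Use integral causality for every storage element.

b3 |J1  (Se1: effort source, stroke at far end)
b0 |TF1  (J1 needs exactly one f-in)
b1 |J2  (TF1 one-in-one-out from 0)
b2 |J3  (J2: bond 1 brought effort, rest push out)
b4 |I1  (J2: bond 1 brought effort, rest push out)
b5 |R1  (common-e at J3 fixed by 2)

β0 |TF1
β1 |J2
β2 |J3
β3 |J1
β4 |I1
β5 |R1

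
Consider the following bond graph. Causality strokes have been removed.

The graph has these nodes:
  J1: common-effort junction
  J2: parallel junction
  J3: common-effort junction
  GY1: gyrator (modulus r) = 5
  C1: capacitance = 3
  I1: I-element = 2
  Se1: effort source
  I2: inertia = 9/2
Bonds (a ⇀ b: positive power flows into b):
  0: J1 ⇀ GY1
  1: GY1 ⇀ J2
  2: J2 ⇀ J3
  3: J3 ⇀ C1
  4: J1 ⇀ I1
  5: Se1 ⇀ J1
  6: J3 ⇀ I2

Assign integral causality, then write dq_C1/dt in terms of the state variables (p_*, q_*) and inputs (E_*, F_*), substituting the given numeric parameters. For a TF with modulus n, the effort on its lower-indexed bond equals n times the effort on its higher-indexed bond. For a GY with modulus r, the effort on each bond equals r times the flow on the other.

dq_C1/dt = E_Se1/5 - 2*p_I2/9

β5 |J1  (Se1 fixes effort; stroke away)
β0 |GY1  (J1 effort already set via bond 5)
β4 |I1  (0-jn J1 has e-setter on 5)
β1 |GY1  (GY1 both-in/both-out from 0)
β2 |J2  (closing 0-jn rule on J2)
β3 |J3  (C1 integral (e out))
β6 |I2  (common-e at J3 fixed by 3)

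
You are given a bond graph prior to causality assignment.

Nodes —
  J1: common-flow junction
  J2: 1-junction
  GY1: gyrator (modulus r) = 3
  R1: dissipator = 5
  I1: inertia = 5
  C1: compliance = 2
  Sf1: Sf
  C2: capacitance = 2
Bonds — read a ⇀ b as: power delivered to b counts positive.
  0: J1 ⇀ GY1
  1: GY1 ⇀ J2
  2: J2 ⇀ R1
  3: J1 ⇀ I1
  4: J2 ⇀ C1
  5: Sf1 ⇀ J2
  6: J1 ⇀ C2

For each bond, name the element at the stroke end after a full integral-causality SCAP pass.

β0 |J1
β1 |J2
β2 |J2
β3 |I1
β4 |J2
β5 |Sf1
β6 |J1

#5 stroke→Sf1  (source Sf1 imposes f)
#1 stroke→J2  (J2 flow already set via bond 5)
#2 stroke→J2  (1-jn J2 has f-setter on 5)
#4 stroke→J2  (1-jn J2 has f-setter on 5)
#0 stroke→J1  (GY1: gyrator matches bond 1)
#3 stroke→I1  (I1 outputs flow p/I1)
#6 stroke→J1  (J1: bond 3 brought flow, rest push out)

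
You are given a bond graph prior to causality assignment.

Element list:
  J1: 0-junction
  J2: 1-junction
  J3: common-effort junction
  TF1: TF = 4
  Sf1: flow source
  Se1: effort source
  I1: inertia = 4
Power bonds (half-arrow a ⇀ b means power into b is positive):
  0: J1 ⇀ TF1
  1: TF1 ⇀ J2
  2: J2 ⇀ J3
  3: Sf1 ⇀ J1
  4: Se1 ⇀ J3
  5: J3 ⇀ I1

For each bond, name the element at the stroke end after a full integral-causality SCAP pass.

b3 |Sf1  (source Sf1 imposes f)
b4 |J3  (Se1 fixes effort; stroke away)
b0 |J1  (J1 needs exactly one e-in)
b2 |J2  (common-e at J3 fixed by 4)
b5 |I1  (J3: bond 4 brought effort, rest push out)
b1 |TF1  (TF1 one-in-one-out from 0)

b0 stroke at J1
b1 stroke at TF1
b2 stroke at J2
b3 stroke at Sf1
b4 stroke at J3
b5 stroke at I1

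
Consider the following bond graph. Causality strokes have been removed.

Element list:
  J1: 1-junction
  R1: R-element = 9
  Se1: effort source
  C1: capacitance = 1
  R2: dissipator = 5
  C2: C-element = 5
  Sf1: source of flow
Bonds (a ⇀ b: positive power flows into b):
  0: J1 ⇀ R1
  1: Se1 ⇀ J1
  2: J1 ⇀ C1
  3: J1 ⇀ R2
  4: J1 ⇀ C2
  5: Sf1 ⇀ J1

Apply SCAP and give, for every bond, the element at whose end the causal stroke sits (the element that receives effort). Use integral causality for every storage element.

bond 0 stroke→J1
bond 1 stroke→J1
bond 2 stroke→J1
bond 3 stroke→J1
bond 4 stroke→J1
bond 5 stroke→Sf1

b1 stroke at J1  (Se1: effort source, stroke at far end)
b5 stroke at Sf1  (Sf1: flow source, stroke at near end)
b0 stroke at J1  (J1: bond 5 brought flow, rest push out)
b2 stroke at J1  (J1 flow already set via bond 5)
b3 stroke at J1  (common-f at J1 fixed by 5)
b4 stroke at J1  (J1: bond 5 brought flow, rest push out)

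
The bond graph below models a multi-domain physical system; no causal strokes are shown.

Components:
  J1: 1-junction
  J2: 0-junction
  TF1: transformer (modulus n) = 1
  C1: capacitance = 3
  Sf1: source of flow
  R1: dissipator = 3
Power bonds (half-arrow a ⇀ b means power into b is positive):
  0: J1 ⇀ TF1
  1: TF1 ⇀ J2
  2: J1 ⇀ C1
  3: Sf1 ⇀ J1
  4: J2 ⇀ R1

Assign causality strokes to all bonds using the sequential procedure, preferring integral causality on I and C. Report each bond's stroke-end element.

β3 |Sf1  (Sf1: flow source, stroke at near end)
β0 |J1  (J1: bond 3 brought flow, rest push out)
β2 |J1  (J1 flow already set via bond 3)
β1 |TF1  (through TF1, causality passes straight; one stroke at TF1)
β4 |J2  (closing 0-jn rule on J2)

bond 0 |J1
bond 1 |TF1
bond 2 |J1
bond 3 |Sf1
bond 4 |J2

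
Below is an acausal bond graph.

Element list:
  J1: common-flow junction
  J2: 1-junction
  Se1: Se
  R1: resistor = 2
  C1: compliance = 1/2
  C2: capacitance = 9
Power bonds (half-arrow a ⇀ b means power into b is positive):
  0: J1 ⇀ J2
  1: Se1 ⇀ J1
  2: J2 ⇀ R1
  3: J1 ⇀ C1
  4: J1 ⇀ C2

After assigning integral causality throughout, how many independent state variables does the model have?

2  (C1, C2 all integral)

β1 |J1  (Se1: effort source, stroke at far end)
β3 |J1  (C1 integral (e out))
β4 |J1  (C2 outputs effort q/C2)
β0 |J2  (J1 needs exactly one f-in)
β2 |R1  (only one flow-in slot at J2)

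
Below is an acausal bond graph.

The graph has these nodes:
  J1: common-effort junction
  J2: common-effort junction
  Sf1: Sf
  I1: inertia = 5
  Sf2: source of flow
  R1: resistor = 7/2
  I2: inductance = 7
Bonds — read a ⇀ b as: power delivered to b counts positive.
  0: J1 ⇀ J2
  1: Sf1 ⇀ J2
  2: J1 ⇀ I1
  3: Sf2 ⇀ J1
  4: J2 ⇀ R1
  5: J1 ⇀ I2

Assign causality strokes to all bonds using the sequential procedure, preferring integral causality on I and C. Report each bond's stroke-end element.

bond 1 stroke at Sf1  (Sf1 fixes flow; stroke at Sf1)
bond 3 stroke at Sf2  (Sf2 fixes flow; stroke at Sf2)
bond 2 stroke at I1  (I1: I, integral causality)
bond 5 stroke at I2  (I2: I, integral causality)
bond 0 stroke at J1  (only one effort-in slot at J1)
bond 4 stroke at J2  (J2: last free bond brings effort in)

b0 |J1
b1 |Sf1
b2 |I1
b3 |Sf2
b4 |J2
b5 |I2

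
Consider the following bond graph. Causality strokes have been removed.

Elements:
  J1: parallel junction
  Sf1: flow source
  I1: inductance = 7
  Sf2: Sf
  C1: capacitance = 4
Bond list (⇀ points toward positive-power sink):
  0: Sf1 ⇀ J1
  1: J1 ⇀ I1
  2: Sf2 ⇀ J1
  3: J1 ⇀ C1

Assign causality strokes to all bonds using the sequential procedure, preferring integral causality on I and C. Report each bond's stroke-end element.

bond 0 →Sf1  (source Sf1 imposes f)
bond 2 →Sf2  (Sf2: flow source, stroke at near end)
bond 1 →I1  (I1 outputs flow p/I1)
bond 3 →J1  (J1 needs exactly one e-in)

bond 0 |Sf1
bond 1 |I1
bond 2 |Sf2
bond 3 |J1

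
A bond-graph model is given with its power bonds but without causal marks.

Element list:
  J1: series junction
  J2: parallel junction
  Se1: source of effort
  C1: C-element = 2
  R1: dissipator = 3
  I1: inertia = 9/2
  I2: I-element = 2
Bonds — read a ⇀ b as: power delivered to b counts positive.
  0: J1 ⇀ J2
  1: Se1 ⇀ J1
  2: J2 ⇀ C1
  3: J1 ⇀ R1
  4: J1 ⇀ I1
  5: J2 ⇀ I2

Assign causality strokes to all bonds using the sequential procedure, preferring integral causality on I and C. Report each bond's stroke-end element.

bond 1 stroke at J1  (Se1: effort source, stroke at far end)
bond 2 stroke at J2  (prefer integral on C1)
bond 0 stroke at J1  (common-e at J2 fixed by 2)
bond 5 stroke at I2  (0-jn J2 has e-setter on 2)
bond 4 stroke at I1  (prefer integral on I1)
bond 3 stroke at J1  (common-f at J1 fixed by 4)

#0 stroke→J1
#1 stroke→J1
#2 stroke→J2
#3 stroke→J1
#4 stroke→I1
#5 stroke→I2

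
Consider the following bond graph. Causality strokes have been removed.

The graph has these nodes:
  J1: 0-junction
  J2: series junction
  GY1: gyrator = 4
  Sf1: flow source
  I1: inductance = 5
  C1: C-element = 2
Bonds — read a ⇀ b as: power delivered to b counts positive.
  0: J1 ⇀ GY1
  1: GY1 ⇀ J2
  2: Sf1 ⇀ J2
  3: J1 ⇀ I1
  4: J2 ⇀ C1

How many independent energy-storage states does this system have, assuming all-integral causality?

bond 2 |Sf1  (Sf1 fixes flow; stroke at Sf1)
bond 1 |J2  (J2 flow already set via bond 2)
bond 4 |J2  (1-jn J2 has f-setter on 2)
bond 0 |J1  (GY1 both-in/both-out from 1)
bond 3 |I1  (0-jn J1 has e-setter on 0)

2  (C1, I1 all integral)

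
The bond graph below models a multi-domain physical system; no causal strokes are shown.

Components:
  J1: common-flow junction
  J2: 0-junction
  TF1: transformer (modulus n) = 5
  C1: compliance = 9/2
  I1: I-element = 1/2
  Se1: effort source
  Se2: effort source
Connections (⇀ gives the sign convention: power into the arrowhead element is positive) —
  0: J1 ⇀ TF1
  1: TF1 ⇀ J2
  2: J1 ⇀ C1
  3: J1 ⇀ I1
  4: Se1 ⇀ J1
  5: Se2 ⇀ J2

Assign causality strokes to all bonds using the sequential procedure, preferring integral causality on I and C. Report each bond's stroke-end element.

bond 4 →J1  (Se1 (Se) sets effort on bond)
bond 5 →J2  (Se2 (Se) sets effort on bond)
bond 1 →TF1  (common-e at J2 fixed by 5)
bond 0 →J1  (TF1: transformer flips bond 1)
bond 2 →J1  (C1: C, integral causality)
bond 3 →I1  (only one flow-in slot at J1)

#0 →J1
#1 →TF1
#2 →J1
#3 →I1
#4 →J1
#5 →J2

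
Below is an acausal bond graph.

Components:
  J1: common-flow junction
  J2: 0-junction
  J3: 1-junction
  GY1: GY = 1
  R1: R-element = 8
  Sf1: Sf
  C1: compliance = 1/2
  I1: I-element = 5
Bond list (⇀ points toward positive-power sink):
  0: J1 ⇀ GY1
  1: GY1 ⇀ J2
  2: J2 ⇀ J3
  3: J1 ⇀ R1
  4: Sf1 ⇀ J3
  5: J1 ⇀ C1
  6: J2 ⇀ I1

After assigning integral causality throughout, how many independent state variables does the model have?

bond 4 stroke at Sf1  (Sf1: flow source, stroke at near end)
bond 2 stroke at J3  (common-f at J3 fixed by 4)
bond 5 stroke at J1  (C1 integral (e out))
bond 6 stroke at I1  (I1 integral (f out))
bond 1 stroke at J2  (J2: last free bond brings effort in)
bond 0 stroke at J1  (GY1: gyrator matches bond 1)
bond 3 stroke at R1  (J1 needs exactly one f-in)

2  (C1, I1 all integral)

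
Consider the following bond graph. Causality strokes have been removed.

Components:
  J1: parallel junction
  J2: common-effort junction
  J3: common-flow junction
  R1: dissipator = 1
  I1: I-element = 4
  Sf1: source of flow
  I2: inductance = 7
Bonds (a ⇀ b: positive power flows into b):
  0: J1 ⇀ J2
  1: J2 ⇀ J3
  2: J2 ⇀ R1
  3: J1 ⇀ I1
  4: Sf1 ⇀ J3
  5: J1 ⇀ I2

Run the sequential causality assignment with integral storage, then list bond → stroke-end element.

#0 stroke→J1
#1 stroke→J3
#2 stroke→J2
#3 stroke→I1
#4 stroke→Sf1
#5 stroke→I2

bond 4 →Sf1  (Sf1 fixes flow; stroke at Sf1)
bond 1 →J3  (J3 flow already set via bond 4)
bond 3 →I1  (prefer integral on I1)
bond 5 →I2  (I2: I, integral causality)
bond 0 →J1  (closing 0-jn rule on J1)
bond 2 →J2  (only one effort-in slot at J2)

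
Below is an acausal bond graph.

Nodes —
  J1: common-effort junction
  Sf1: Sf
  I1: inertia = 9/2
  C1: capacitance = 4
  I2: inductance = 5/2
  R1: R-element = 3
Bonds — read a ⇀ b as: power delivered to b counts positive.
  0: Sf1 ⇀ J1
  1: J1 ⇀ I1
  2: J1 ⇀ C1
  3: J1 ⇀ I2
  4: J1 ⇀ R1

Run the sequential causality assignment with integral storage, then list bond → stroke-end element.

bond 0 stroke→Sf1  (source Sf1 imposes f)
bond 1 stroke→I1  (I1 outputs flow p/I1)
bond 2 stroke→J1  (C1 integral (e out))
bond 3 stroke→I2  (J1 effort already set via bond 2)
bond 4 stroke→R1  (J1: bond 2 brought effort, rest push out)

#0 →Sf1
#1 →I1
#2 →J1
#3 →I2
#4 →R1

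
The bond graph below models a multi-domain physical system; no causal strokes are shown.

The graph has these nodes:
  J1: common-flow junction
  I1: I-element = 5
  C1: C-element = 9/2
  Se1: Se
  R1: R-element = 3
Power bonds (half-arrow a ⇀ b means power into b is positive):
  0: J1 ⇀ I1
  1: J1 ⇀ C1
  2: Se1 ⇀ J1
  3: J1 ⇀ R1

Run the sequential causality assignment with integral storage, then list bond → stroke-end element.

β0 |I1
β1 |J1
β2 |J1
β3 |J1

#2 stroke→J1  (Se1: effort source, stroke at far end)
#0 stroke→I1  (I1: I, integral causality)
#1 stroke→J1  (1-jn J1 has f-setter on 0)
#3 stroke→J1  (J1 flow already set via bond 0)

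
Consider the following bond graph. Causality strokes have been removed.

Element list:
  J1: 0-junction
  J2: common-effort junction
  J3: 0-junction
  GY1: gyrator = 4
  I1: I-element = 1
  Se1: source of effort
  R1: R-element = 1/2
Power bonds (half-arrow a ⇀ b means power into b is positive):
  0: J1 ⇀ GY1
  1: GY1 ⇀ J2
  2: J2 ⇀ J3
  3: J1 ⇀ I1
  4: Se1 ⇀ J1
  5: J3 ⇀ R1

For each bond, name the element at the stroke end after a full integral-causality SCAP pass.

#4 |J1  (Se1 fixes effort; stroke away)
#0 |GY1  (0-jn J1 has e-setter on 4)
#3 |I1  (J1: bond 4 brought effort, rest push out)
#1 |GY1  (GY1 both-in/both-out from 0)
#2 |J2  (only one effort-in slot at J2)
#5 |J3  (J3: last free bond brings effort in)

bond 0 |GY1
bond 1 |GY1
bond 2 |J2
bond 3 |I1
bond 4 |J1
bond 5 |J3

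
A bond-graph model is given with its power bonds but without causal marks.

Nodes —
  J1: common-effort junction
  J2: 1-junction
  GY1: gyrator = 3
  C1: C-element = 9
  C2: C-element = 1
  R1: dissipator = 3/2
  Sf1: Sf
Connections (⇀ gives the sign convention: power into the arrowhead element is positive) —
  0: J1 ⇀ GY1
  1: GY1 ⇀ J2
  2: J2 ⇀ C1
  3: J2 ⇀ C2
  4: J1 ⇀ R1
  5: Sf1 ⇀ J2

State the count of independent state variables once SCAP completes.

2  (C1, C2 all integral)

β5 stroke at Sf1  (source Sf1 imposes f)
β1 stroke at J2  (J2: bond 5 brought flow, rest push out)
β2 stroke at J2  (J2 flow already set via bond 5)
β3 stroke at J2  (common-f at J2 fixed by 5)
β0 stroke at J1  (GY1: gyrator matches bond 1)
β4 stroke at R1  (0-jn J1 has e-setter on 0)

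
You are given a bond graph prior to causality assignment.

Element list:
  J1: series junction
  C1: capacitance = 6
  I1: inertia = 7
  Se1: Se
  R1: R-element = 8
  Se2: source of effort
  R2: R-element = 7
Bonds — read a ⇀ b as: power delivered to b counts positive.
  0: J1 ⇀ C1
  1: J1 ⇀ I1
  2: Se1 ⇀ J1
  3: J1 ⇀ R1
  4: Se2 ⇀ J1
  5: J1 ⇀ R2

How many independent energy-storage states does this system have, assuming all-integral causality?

β2 stroke→J1  (Se1 (Se) sets effort on bond)
β4 stroke→J1  (Se2 fixes effort; stroke away)
β0 stroke→J1  (prefer integral on C1)
β1 stroke→I1  (I1: I, integral causality)
β3 stroke→J1  (J1 flow already set via bond 1)
β5 stroke→J1  (J1: bond 1 brought flow, rest push out)

2  (C1, I1 all integral)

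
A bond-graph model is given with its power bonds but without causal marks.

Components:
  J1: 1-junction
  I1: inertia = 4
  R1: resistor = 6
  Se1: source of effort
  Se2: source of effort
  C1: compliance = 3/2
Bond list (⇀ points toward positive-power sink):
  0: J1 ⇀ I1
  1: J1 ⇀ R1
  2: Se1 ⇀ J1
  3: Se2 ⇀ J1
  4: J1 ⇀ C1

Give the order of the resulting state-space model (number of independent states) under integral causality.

#2 |J1  (Se1 (Se) sets effort on bond)
#3 |J1  (Se2 (Se) sets effort on bond)
#0 |I1  (I1: I, integral causality)
#1 |J1  (J1 flow already set via bond 0)
#4 |J1  (J1: bond 0 brought flow, rest push out)

2  (C1, I1 all integral)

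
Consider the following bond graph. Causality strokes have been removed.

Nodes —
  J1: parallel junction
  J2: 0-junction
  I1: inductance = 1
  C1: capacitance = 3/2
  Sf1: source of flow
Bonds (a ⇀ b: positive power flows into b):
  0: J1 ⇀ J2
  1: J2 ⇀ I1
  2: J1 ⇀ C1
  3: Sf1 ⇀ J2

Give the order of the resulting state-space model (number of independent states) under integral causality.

2  (C1, I1 all integral)

#3 →Sf1  (Sf1 (Sf) sets flow on bond)
#1 →I1  (I1: I, integral causality)
#0 →J2  (only one effort-in slot at J2)
#2 →J1  (J1: last free bond brings effort in)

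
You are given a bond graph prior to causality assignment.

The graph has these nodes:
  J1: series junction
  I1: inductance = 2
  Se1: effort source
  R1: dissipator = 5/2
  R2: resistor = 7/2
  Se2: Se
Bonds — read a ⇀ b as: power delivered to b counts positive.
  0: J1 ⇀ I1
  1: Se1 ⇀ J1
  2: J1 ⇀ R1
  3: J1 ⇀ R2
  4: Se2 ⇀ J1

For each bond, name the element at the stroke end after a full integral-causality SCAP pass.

#0 stroke→I1
#1 stroke→J1
#2 stroke→J1
#3 stroke→J1
#4 stroke→J1

bond 1 →J1  (Se1 (Se) sets effort on bond)
bond 4 →J1  (Se2 fixes effort; stroke away)
bond 0 →I1  (I1 outputs flow p/I1)
bond 2 →J1  (1-jn J1 has f-setter on 0)
bond 3 →J1  (J1 flow already set via bond 0)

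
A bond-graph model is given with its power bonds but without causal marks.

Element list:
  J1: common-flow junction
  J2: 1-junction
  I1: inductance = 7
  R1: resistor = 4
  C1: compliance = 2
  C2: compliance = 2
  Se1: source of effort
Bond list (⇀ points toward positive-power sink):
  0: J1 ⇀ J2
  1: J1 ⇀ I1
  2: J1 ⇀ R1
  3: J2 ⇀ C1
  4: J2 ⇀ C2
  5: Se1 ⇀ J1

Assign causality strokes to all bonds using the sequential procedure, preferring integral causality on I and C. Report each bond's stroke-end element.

#5 |J1  (Se1: effort source, stroke at far end)
#1 |I1  (I1: I, integral causality)
#0 |J1  (common-f at J1 fixed by 1)
#2 |J1  (common-f at J1 fixed by 1)
#3 |J2  (J2 flow already set via bond 0)
#4 |J2  (J2 flow already set via bond 0)

β0 |J1
β1 |I1
β2 |J1
β3 |J2
β4 |J2
β5 |J1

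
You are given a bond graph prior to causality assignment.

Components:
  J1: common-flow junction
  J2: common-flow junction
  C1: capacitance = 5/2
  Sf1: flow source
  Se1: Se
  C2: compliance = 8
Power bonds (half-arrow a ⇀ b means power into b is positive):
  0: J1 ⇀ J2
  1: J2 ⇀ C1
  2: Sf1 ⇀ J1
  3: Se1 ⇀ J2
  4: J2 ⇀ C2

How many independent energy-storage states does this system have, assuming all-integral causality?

2  (C1, C2 all integral)

bond 2 →Sf1  (source Sf1 imposes f)
bond 3 →J2  (Se1: effort source, stroke at far end)
bond 0 →J1  (1-jn J1 has f-setter on 2)
bond 1 →J2  (1-jn J2 has f-setter on 0)
bond 4 →J2  (J2: bond 0 brought flow, rest push out)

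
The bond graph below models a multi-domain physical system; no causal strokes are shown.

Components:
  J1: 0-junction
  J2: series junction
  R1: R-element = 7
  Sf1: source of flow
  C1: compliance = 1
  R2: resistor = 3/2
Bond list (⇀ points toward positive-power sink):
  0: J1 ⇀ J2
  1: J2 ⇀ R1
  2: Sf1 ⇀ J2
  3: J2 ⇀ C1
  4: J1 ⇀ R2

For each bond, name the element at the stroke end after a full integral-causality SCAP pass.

b2 stroke at Sf1  (Sf1 fixes flow; stroke at Sf1)
b0 stroke at J2  (J2 flow already set via bond 2)
b1 stroke at J2  (J2: bond 2 brought flow, rest push out)
b3 stroke at J2  (1-jn J2 has f-setter on 2)
b4 stroke at J1  (J1 needs exactly one e-in)

b0 |J2
b1 |J2
b2 |Sf1
b3 |J2
b4 |J1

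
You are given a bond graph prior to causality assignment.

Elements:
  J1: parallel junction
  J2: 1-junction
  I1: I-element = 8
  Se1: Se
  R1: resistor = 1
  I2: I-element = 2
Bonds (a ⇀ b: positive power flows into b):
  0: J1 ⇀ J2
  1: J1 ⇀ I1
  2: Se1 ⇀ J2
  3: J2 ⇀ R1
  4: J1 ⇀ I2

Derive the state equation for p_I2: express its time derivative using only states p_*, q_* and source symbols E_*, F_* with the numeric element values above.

dp_I2/dt = -E_Se1 - p_I1/8 - p_I2/2

#2 |J2  (Se1: effort source, stroke at far end)
#1 |I1  (I1 integral (f out))
#4 |I2  (I2: I, integral causality)
#0 |J1  (closing 0-jn rule on J1)
#3 |J2  (1-jn J2 has f-setter on 0)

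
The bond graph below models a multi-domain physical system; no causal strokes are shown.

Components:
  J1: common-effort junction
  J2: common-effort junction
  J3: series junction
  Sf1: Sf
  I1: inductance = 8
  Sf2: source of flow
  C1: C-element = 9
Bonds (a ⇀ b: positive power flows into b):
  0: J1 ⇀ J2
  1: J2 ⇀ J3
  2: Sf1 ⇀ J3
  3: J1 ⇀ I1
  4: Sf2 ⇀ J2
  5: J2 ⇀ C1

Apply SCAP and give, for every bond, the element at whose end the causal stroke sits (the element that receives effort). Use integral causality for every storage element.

β2 →Sf1  (Sf1: flow source, stroke at near end)
β4 →Sf2  (Sf2 fixes flow; stroke at Sf2)
β1 →J3  (common-f at J3 fixed by 2)
β3 →I1  (I1 outputs flow p/I1)
β0 →J1  (only one effort-in slot at J1)
β5 →J2  (only one effort-in slot at J2)

b0 →J1
b1 →J3
b2 →Sf1
b3 →I1
b4 →Sf2
b5 →J2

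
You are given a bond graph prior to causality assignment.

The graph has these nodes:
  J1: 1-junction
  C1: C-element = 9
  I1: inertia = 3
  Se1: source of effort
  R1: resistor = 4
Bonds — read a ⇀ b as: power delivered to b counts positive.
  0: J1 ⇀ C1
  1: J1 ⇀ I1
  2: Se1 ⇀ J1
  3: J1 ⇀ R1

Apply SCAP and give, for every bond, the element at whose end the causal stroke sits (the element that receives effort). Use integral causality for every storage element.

b0 |J1
b1 |I1
b2 |J1
b3 |J1

b2 →J1  (Se1: effort source, stroke at far end)
b0 →J1  (prefer integral on C1)
b1 →I1  (I1 integral (f out))
b3 →J1  (J1 flow already set via bond 1)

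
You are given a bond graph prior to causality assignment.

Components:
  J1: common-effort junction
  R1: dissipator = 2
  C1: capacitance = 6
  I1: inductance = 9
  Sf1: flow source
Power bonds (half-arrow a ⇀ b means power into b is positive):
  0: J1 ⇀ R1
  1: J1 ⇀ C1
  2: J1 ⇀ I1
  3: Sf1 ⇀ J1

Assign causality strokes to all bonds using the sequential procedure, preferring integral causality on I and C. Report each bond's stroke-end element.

#3 →Sf1  (Sf1: flow source, stroke at near end)
#1 →J1  (C1 integral (e out))
#0 →R1  (common-e at J1 fixed by 1)
#2 →I1  (common-e at J1 fixed by 1)

β0 →R1
β1 →J1
β2 →I1
β3 →Sf1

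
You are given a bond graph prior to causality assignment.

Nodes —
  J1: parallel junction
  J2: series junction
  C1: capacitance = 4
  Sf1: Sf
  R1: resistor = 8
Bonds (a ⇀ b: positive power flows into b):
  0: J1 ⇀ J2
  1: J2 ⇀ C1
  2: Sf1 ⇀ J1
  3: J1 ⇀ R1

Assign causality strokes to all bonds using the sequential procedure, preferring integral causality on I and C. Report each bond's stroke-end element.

bond 2 stroke at Sf1  (Sf1 fixes flow; stroke at Sf1)
bond 1 stroke at J2  (prefer integral on C1)
bond 0 stroke at J1  (J2 needs exactly one f-in)
bond 3 stroke at R1  (common-e at J1 fixed by 0)

b0 stroke→J1
b1 stroke→J2
b2 stroke→Sf1
b3 stroke→R1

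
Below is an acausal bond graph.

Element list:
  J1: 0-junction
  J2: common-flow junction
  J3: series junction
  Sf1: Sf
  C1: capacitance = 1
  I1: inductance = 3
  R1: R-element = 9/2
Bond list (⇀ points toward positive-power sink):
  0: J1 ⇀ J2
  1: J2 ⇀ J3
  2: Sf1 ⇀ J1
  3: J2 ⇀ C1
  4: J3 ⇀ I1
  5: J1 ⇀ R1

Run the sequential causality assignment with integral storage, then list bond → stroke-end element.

β0 →J2
β1 →J3
β2 →Sf1
β3 →J2
β4 →I1
β5 →J1

bond 2 |Sf1  (Sf1 fixes flow; stroke at Sf1)
bond 3 |J2  (C1: C, integral causality)
bond 4 |I1  (I1: I, integral causality)
bond 1 |J3  (common-f at J3 fixed by 4)
bond 0 |J2  (1-jn J2 has f-setter on 1)
bond 5 |J1  (only one effort-in slot at J1)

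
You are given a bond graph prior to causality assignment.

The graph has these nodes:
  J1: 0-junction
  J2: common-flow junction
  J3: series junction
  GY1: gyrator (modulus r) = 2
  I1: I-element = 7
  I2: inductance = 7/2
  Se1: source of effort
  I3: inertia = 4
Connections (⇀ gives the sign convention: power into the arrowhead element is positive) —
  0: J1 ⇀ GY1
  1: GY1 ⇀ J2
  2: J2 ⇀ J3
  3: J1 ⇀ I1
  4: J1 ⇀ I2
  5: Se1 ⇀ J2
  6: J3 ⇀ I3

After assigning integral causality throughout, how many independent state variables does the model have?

b5 →J2  (Se1: effort source, stroke at far end)
b3 →I1  (I1 outputs flow p/I1)
b4 →I2  (I2 outputs flow p/I2)
b0 →J1  (only one effort-in slot at J1)
b1 →J2  (GY GY1: same side as bond 0)
b2 →J3  (J2 needs exactly one f-in)
b6 →I3  (only one flow-in slot at J3)

3  (I1, I2, I3 all integral)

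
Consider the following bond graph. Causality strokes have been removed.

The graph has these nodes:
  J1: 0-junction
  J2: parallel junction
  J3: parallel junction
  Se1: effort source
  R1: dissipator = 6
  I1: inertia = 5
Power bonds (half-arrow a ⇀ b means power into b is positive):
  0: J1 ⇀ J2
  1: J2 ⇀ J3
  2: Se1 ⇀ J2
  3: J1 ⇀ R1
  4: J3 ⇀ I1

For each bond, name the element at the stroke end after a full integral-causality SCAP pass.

bond 2 →J2  (Se1 (Se) sets effort on bond)
bond 0 →J1  (J2: bond 2 brought effort, rest push out)
bond 1 →J3  (common-e at J2 fixed by 2)
bond 4 →I1  (J3: bond 1 brought effort, rest push out)
bond 3 →R1  (common-e at J1 fixed by 0)

#0 stroke at J1
#1 stroke at J3
#2 stroke at J2
#3 stroke at R1
#4 stroke at I1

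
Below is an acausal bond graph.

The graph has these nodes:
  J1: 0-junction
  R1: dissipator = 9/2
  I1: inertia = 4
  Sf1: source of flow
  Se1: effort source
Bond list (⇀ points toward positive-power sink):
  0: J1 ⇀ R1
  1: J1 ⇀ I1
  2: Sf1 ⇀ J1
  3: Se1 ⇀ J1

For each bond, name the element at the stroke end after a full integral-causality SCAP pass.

b2 stroke at Sf1  (Sf1 (Sf) sets flow on bond)
b3 stroke at J1  (Se1 (Se) sets effort on bond)
b0 stroke at R1  (J1: bond 3 brought effort, rest push out)
b1 stroke at I1  (common-e at J1 fixed by 3)

#0 stroke→R1
#1 stroke→I1
#2 stroke→Sf1
#3 stroke→J1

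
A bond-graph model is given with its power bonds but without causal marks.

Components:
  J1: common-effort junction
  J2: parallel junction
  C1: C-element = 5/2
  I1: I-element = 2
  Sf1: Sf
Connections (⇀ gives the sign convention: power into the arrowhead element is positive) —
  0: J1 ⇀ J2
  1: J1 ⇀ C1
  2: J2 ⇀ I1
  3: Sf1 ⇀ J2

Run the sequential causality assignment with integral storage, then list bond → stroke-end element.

β0 |J2
β1 |J1
β2 |I1
β3 |Sf1

bond 3 →Sf1  (Sf1 fixes flow; stroke at Sf1)
bond 1 →J1  (prefer integral on C1)
bond 0 →J2  (0-jn J1 has e-setter on 1)
bond 2 →I1  (common-e at J2 fixed by 0)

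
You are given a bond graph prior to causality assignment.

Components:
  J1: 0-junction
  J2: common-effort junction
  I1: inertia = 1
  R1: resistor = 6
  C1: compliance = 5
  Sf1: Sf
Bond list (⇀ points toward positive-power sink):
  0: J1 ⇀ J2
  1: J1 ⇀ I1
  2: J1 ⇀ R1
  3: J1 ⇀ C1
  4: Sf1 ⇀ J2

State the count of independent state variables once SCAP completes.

#4 stroke at Sf1  (Sf1: flow source, stroke at near end)
#0 stroke at J2  (J2: last free bond brings effort in)
#1 stroke at I1  (I1 integral (f out))
#3 stroke at J1  (C1: C, integral causality)
#2 stroke at R1  (0-jn J1 has e-setter on 3)

2  (C1, I1 all integral)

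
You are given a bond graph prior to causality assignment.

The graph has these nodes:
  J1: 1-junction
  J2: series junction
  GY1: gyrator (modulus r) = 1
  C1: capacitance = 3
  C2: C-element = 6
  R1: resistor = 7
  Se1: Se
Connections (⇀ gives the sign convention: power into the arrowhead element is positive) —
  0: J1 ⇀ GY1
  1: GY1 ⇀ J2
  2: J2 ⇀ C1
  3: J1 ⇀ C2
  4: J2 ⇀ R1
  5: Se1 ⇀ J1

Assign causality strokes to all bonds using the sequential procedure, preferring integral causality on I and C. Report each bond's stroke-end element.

b0 stroke→GY1
b1 stroke→GY1
b2 stroke→J2
b3 stroke→J1
b4 stroke→J2
b5 stroke→J1

#5 →J1  (Se1 fixes effort; stroke away)
#2 →J2  (prefer integral on C1)
#3 →J1  (C2: C, integral causality)
#0 →GY1  (only one flow-in slot at J1)
#1 →GY1  (GY1: gyrator matches bond 0)
#4 →J2  (J2: bond 1 brought flow, rest push out)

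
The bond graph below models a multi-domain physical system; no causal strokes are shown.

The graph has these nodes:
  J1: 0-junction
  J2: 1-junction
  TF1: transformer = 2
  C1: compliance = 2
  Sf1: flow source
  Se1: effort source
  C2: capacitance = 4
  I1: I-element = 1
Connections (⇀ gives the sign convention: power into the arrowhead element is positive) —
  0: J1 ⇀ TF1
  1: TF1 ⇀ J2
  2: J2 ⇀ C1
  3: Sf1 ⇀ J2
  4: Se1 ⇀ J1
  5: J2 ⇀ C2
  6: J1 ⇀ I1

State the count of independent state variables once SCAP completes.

#3 →Sf1  (Sf1 fixes flow; stroke at Sf1)
#4 →J1  (Se1: effort source, stroke at far end)
#0 →TF1  (0-jn J1 has e-setter on 4)
#6 →I1  (0-jn J1 has e-setter on 4)
#1 →J2  (1-jn J2 has f-setter on 3)
#2 →J2  (1-jn J2 has f-setter on 3)
#5 →J2  (J2: bond 3 brought flow, rest push out)

3  (C1, C2, I1 all integral)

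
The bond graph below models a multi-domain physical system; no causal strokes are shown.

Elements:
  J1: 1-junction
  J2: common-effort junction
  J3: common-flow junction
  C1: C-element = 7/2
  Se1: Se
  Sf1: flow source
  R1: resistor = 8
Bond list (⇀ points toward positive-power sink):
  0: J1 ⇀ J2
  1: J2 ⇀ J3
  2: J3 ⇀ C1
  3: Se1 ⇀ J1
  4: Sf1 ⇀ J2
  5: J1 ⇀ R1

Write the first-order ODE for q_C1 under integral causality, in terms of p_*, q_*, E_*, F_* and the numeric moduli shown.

dq_C1/dt = E_Se1/8 + F_Sf1 - q_C1/28

#3 stroke→J1  (Se1 fixes effort; stroke away)
#4 stroke→Sf1  (Sf1 (Sf) sets flow on bond)
#2 stroke→J3  (C1: C, integral causality)
#1 stroke→J2  (J3: last free bond brings flow in)
#0 stroke→J1  (J2 effort already set via bond 1)
#5 stroke→R1  (J1 needs exactly one f-in)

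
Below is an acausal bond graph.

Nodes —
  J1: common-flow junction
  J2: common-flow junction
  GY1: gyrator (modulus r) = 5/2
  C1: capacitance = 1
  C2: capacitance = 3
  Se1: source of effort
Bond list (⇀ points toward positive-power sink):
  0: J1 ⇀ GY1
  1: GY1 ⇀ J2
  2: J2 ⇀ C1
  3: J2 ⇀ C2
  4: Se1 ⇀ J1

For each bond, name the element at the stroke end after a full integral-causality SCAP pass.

β0 →GY1
β1 →GY1
β2 →J2
β3 →J2
β4 →J1

b4 stroke at J1  (Se1 fixes effort; stroke away)
b0 stroke at GY1  (J1: last free bond brings flow in)
b1 stroke at GY1  (GY1 both-in/both-out from 0)
b2 stroke at J2  (1-jn J2 has f-setter on 1)
b3 stroke at J2  (J2: bond 1 brought flow, rest push out)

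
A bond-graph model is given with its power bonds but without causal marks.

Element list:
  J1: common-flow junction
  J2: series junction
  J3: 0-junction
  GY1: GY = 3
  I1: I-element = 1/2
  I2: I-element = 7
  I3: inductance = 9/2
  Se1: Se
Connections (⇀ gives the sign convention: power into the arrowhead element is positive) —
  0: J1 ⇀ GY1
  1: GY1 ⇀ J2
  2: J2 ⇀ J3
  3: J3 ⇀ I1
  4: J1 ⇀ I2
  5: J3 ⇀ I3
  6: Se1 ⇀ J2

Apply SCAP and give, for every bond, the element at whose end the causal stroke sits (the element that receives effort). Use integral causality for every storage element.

β6 stroke→J2  (Se1 (Se) sets effort on bond)
β3 stroke→I1  (I1 outputs flow p/I1)
β4 stroke→I2  (I2 outputs flow p/I2)
β0 stroke→J1  (common-f at J1 fixed by 4)
β1 stroke→J2  (GY1 both-in/both-out from 0)
β2 stroke→J3  (J2 needs exactly one f-in)
β5 stroke→I3  (J3 effort already set via bond 2)

b0 stroke→J1
b1 stroke→J2
b2 stroke→J3
b3 stroke→I1
b4 stroke→I2
b5 stroke→I3
b6 stroke→J2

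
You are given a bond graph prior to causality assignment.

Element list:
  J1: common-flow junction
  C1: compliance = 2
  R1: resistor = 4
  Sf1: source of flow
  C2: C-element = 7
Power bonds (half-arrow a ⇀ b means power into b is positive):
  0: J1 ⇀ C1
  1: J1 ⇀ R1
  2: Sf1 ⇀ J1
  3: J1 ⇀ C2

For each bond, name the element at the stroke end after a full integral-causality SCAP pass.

b0 →J1
b1 →J1
b2 →Sf1
b3 →J1

b2 |Sf1  (source Sf1 imposes f)
b0 |J1  (common-f at J1 fixed by 2)
b1 |J1  (common-f at J1 fixed by 2)
b3 |J1  (1-jn J1 has f-setter on 2)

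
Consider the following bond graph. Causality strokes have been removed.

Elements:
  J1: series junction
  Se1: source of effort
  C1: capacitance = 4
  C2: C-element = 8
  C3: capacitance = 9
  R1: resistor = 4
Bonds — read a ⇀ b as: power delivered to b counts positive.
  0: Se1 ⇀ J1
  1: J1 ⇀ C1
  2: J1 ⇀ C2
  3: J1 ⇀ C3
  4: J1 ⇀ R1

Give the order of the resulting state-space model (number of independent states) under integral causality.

bond 0 stroke→J1  (Se1 fixes effort; stroke away)
bond 1 stroke→J1  (C1 integral (e out))
bond 2 stroke→J1  (prefer integral on C2)
bond 3 stroke→J1  (C3: C, integral causality)
bond 4 stroke→R1  (J1: last free bond brings flow in)

3  (C1, C2, C3 all integral)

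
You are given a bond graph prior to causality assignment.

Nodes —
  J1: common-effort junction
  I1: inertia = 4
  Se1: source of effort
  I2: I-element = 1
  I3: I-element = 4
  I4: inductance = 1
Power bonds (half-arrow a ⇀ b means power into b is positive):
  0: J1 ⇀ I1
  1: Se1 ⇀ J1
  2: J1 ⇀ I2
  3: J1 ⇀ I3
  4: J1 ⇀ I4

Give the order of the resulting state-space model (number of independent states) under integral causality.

β1 stroke→J1  (Se1: effort source, stroke at far end)
β0 stroke→I1  (J1: bond 1 brought effort, rest push out)
β2 stroke→I2  (J1 effort already set via bond 1)
β3 stroke→I3  (common-e at J1 fixed by 1)
β4 stroke→I4  (0-jn J1 has e-setter on 1)

4  (I1, I2, I3, I4 all integral)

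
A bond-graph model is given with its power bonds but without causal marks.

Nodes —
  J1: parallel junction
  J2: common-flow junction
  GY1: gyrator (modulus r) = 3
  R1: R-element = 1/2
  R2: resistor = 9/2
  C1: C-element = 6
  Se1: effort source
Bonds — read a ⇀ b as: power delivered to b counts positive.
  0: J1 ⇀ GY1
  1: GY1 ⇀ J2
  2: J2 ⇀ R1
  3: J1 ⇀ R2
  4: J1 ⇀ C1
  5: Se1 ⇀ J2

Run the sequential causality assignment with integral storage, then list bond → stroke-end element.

β0 stroke at GY1
β1 stroke at GY1
β2 stroke at J2
β3 stroke at R2
β4 stroke at J1
β5 stroke at J2

bond 5 stroke→J2  (source Se1 imposes e)
bond 4 stroke→J1  (C1 integral (e out))
bond 0 stroke→GY1  (J1: bond 4 brought effort, rest push out)
bond 3 stroke→R2  (J1: bond 4 brought effort, rest push out)
bond 1 stroke→GY1  (GY GY1: same side as bond 0)
bond 2 stroke→J2  (1-jn J2 has f-setter on 1)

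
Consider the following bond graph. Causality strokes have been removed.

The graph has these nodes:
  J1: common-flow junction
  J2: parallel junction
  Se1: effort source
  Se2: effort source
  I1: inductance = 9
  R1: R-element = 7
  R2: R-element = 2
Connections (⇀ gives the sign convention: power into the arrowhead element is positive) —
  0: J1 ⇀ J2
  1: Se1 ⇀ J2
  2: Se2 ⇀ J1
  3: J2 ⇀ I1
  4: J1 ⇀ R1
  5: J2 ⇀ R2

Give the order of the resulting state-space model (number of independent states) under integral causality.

bond 1 |J2  (Se1 fixes effort; stroke away)
bond 2 |J1  (Se2: effort source, stroke at far end)
bond 0 |J1  (J2 effort already set via bond 1)
bond 3 |I1  (0-jn J2 has e-setter on 1)
bond 5 |R2  (common-e at J2 fixed by 1)
bond 4 |R1  (J1: last free bond brings flow in)

1  (I1 all integral)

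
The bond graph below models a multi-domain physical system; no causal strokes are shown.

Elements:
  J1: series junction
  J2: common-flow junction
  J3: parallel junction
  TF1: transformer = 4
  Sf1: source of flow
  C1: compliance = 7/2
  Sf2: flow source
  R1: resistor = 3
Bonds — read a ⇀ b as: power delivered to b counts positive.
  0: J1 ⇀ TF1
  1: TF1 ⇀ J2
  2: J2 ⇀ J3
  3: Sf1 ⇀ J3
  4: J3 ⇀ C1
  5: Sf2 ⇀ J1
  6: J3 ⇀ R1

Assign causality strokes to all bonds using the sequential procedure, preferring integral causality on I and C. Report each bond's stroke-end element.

#0 stroke at J1
#1 stroke at TF1
#2 stroke at J2
#3 stroke at Sf1
#4 stroke at J3
#5 stroke at Sf2
#6 stroke at R1

b3 |Sf1  (Sf1 fixes flow; stroke at Sf1)
b5 |Sf2  (Sf2 (Sf) sets flow on bond)
b0 |J1  (J1 flow already set via bond 5)
b1 |TF1  (TF TF1: opposite of bond 0)
b2 |J2  (1-jn J2 has f-setter on 1)
b4 |J3  (C1 integral (e out))
b6 |R1  (common-e at J3 fixed by 4)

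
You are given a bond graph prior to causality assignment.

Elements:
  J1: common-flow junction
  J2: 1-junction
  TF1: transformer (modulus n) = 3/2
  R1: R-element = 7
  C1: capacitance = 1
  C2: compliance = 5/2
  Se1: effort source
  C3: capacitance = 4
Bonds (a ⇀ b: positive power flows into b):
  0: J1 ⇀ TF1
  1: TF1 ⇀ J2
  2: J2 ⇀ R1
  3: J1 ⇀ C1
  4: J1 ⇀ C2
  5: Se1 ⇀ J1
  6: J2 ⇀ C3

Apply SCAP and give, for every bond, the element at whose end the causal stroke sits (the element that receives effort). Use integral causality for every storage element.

b5 →J1  (source Se1 imposes e)
b3 →J1  (prefer integral on C1)
b4 →J1  (prefer integral on C2)
b0 →TF1  (only one flow-in slot at J1)
b1 →J2  (through TF1, causality passes straight; one stroke at TF1)
b6 →J2  (C3: C, integral causality)
b2 →R1  (J2 needs exactly one f-in)

#0 stroke→TF1
#1 stroke→J2
#2 stroke→R1
#3 stroke→J1
#4 stroke→J1
#5 stroke→J1
#6 stroke→J2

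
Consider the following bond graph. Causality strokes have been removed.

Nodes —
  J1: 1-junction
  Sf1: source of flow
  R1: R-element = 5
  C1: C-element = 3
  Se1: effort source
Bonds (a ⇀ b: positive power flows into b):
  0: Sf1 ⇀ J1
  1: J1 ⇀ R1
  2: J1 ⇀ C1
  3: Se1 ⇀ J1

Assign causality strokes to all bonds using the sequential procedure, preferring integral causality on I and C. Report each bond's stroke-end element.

b0 |Sf1
b1 |J1
b2 |J1
b3 |J1

β0 →Sf1  (Sf1: flow source, stroke at near end)
β3 →J1  (source Se1 imposes e)
β1 →J1  (J1 flow already set via bond 0)
β2 →J1  (J1 flow already set via bond 0)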